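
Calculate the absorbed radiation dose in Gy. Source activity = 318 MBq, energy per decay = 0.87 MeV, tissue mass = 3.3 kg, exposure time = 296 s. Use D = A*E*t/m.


A = 318 MBq = 3.1800e+08 Bq
E = 0.87 MeV = 1.39374e-13 J
D = A*E*t/m = 3.1800e+08*1.39374e-13*296/3.3
D = 0.003975 Gy


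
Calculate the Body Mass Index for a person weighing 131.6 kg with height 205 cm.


BMI = weight / height^2
height = 205 cm = 2.05 m
BMI = 131.6 / 2.05^2
BMI = 31.31 kg/m^2


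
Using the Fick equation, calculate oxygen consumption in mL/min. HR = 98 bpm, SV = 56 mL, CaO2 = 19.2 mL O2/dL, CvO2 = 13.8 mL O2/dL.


CO = HR*SV = 98*56/1000 = 5.488 L/min
a-v O2 diff = 19.2 - 13.8 = 5.4 mL/dL
VO2 = CO * (CaO2-CvO2) * 10 dL/L
VO2 = 5.488 * 5.4 * 10
VO2 = 296.4 mL/min


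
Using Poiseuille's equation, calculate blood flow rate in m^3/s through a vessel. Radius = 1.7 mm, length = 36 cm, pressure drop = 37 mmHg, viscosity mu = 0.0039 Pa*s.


Q = pi*r^4*dP / (8*mu*L)
r = 0.0017 m, L = 0.36 m
dP = 37 mmHg = 4932.914 Pa
Q = 1.1524e-05 m^3/s


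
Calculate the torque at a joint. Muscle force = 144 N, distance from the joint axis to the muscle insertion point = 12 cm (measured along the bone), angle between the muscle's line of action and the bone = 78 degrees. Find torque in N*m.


Torque = F * d * sin(theta)   (moment arm = d*sin(theta))
d = 12 cm = 0.12 m
Torque = 144 * 0.12 * sin(78)
Torque = 16.9 N*m


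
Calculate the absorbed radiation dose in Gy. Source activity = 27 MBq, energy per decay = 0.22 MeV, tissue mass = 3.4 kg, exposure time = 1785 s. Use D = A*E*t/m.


A = 27 MBq = 2.7000e+07 Bq
E = 0.22 MeV = 3.5244e-14 J
D = A*E*t/m = 2.7000e+07*3.5244e-14*1785/3.4
D = 4.9958e-04 Gy


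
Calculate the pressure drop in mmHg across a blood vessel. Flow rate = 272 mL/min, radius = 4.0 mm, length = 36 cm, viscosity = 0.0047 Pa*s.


dP = 8*mu*L*Q / (pi*r^4)
Q = 272 mL/min = 4.53333e-06 m^3/s
dP = 76.2988 Pa = 76.2988 / 133.322 mmHg = 0.5723 mmHg


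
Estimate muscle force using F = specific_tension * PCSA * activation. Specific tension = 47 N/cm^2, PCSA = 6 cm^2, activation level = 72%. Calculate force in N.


F = sigma * PCSA * activation
F = 47 * 6 * 0.72
F = 203 N


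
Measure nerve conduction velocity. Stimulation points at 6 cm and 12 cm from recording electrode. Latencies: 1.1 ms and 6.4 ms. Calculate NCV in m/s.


Distance = (12 - 6) / 100 = 0.06 m
dt = (6.4 - 1.1) / 1000 = 0.0053 s
NCV = dist / dt = 11.32 m/s


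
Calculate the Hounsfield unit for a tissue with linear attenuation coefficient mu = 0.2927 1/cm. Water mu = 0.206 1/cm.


HU = ((mu_tissue - mu_water) / mu_water) * 1000
HU = ((0.2927 - 0.206) / 0.206) * 1000
HU = 420.9


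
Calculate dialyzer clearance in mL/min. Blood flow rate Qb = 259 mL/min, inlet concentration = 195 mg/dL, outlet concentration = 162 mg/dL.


K = Qb * (Cb_in - Cb_out) / Cb_in
K = 259 * (195 - 162) / 195
K = 43.83 mL/min


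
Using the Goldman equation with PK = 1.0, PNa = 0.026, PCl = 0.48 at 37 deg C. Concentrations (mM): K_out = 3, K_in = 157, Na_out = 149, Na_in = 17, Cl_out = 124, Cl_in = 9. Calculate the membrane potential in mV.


Vm = (RT/F)*ln((PK*Ko + PNa*Nao + PCl*Cli)/(PK*Ki + PNa*Nai + PCl*Clo))
Numer = 11.194, Denom = 216.962
Vm = -79.22 mV


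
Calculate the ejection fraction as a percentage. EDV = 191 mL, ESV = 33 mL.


SV = EDV - ESV = 191 - 33 = 158 mL
EF = SV/EDV * 100 = 158/191 * 100
EF = 82.72%


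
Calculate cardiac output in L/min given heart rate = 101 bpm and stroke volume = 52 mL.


CO = HR * SV
CO = 101 * 52 / 1000
CO = 5.252 L/min


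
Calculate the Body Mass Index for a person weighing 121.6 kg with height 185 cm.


BMI = weight / height^2
height = 185 cm = 1.85 m
BMI = 121.6 / 1.85^2
BMI = 35.53 kg/m^2


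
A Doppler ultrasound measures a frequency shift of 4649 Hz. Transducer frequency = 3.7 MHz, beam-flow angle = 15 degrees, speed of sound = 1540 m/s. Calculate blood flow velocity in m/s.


v = fd * c / (2 * f0 * cos(theta))
v = 4649 * 1540 / (2 * 3.7000e+06 * cos(15))
v = 1.002 m/s


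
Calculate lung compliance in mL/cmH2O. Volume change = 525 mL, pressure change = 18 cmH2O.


C = dV / dP
C = 525 / 18
C = 29.17 mL/cmH2O


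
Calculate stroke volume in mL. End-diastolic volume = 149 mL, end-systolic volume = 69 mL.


SV = EDV - ESV
SV = 149 - 69
SV = 80 mL


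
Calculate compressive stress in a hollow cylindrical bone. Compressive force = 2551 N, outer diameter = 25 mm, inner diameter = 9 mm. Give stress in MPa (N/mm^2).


A = pi*(r_o^2 - r_i^2)
r_o = 12.5 mm, r_i = 4.5 mm
A = 427.257 mm^2
sigma = F/A = 2551 / 427.257
sigma = 5.971 MPa


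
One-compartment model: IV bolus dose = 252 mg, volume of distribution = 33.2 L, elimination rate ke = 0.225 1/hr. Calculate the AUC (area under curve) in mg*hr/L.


C0 = Dose/Vd = 252/33.2 = 7.59036 mg/L
AUC = C0/ke = 7.59036/0.225
AUC = 33.73 mg*hr/L


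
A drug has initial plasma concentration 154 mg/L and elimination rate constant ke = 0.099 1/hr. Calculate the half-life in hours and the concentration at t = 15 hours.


t_half = ln(2) / ke = 0.693147 / 0.099 = 7.001 hr
C(t) = C0 * exp(-ke*t) = 154 * exp(-0.099*15)
C(15) = 34.88 mg/L


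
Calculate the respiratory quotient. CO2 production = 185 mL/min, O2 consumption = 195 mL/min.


RQ = VCO2 / VO2
RQ = 185 / 195
RQ = 0.9487


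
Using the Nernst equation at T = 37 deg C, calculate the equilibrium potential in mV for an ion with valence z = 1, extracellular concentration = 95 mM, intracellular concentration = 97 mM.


E = (RT/(zF)) * ln(C_out/C_in)
T = 37 + 273.15 = 310.15 K
E = (8.314 * 310.15 / (1 * 96485)) * ln(95/97)
E = -0.5568 mV


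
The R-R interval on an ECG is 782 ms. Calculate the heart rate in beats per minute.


HR = 60 / RR_interval(s)
RR = 782 ms = 0.782 s
HR = 60 / 0.782 = 76.73 bpm


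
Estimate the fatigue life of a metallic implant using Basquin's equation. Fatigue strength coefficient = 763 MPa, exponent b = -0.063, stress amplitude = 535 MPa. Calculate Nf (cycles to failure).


sigma_a = sigma_f' * (2Nf)^b
2Nf = (sigma_a/sigma_f')^(1/b)
2Nf = (535/763)^(1/-0.063)
2Nf = 279.99795
Nf = 140


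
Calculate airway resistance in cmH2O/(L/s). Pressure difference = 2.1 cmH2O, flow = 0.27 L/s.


R = dP / flow
R = 2.1 / 0.27
R = 7.778 cmH2O/(L/s)


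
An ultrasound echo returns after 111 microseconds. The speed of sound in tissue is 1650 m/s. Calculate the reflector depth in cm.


depth = c * t / 2
t = 111 us = 1.1100e-04 s
depth = 1650 * 1.1100e-04 / 2
depth = 0.091575 m = 9.1575 cm


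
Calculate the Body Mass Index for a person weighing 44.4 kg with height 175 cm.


BMI = weight / height^2
height = 175 cm = 1.75 m
BMI = 44.4 / 1.75^2
BMI = 14.5 kg/m^2


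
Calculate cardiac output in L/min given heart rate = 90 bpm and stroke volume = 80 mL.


CO = HR * SV
CO = 90 * 80 / 1000
CO = 7.2 L/min


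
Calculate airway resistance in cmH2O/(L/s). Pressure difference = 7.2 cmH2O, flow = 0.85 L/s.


R = dP / flow
R = 7.2 / 0.85
R = 8.471 cmH2O/(L/s)


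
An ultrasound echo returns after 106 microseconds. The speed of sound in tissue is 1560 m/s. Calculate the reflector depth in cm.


depth = c * t / 2
t = 106 us = 1.0600e-04 s
depth = 1560 * 1.0600e-04 / 2
depth = 0.08268 m = 8.268 cm


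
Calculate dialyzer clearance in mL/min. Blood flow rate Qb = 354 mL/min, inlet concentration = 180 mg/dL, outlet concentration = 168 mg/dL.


K = Qb * (Cb_in - Cb_out) / Cb_in
K = 354 * (180 - 168) / 180
K = 23.6 mL/min


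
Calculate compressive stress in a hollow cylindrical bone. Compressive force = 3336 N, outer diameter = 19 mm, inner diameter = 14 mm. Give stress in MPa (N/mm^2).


A = pi*(r_o^2 - r_i^2)
r_o = 9.5 mm, r_i = 7 mm
A = 129.591 mm^2
sigma = F/A = 3336 / 129.591
sigma = 25.74 MPa


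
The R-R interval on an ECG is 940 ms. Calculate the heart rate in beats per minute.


HR = 60 / RR_interval(s)
RR = 940 ms = 0.94 s
HR = 60 / 0.94 = 63.83 bpm


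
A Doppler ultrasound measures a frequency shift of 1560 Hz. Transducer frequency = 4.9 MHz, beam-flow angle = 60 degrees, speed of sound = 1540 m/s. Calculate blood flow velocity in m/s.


v = fd * c / (2 * f0 * cos(theta))
v = 1560 * 1540 / (2 * 4.9000e+06 * cos(60))
v = 0.4903 m/s


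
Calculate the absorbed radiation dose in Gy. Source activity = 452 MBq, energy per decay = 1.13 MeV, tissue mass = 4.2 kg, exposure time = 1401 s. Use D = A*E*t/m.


A = 452 MBq = 4.5200e+08 Bq
E = 1.13 MeV = 1.81026e-13 J
D = A*E*t/m = 4.5200e+08*1.81026e-13*1401/4.2
D = 0.02729 Gy


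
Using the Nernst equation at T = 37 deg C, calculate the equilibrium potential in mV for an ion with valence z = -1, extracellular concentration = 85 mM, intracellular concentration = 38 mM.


E = (RT/(zF)) * ln(C_out/C_in)
T = 37 + 273.15 = 310.15 K
E = (8.314 * 310.15 / (-1 * 96485)) * ln(85/38)
E = -21.52 mV


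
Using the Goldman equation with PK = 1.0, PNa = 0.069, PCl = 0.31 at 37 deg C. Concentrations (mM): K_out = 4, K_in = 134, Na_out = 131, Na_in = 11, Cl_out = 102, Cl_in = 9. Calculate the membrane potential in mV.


Vm = (RT/F)*ln((PK*Ko + PNa*Nao + PCl*Cli)/(PK*Ki + PNa*Nai + PCl*Clo))
Numer = 15.829, Denom = 166.379
Vm = -62.87 mV


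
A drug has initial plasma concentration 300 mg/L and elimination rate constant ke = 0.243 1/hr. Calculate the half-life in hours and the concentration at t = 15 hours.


t_half = ln(2) / ke = 0.693147 / 0.243 = 2.852 hr
C(t) = C0 * exp(-ke*t) = 300 * exp(-0.243*15)
C(15) = 7.836 mg/L


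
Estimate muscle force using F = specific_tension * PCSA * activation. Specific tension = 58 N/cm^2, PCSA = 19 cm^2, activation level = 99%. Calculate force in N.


F = sigma * PCSA * activation
F = 58 * 19 * 0.99
F = 1091 N


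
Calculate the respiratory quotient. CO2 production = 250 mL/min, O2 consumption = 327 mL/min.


RQ = VCO2 / VO2
RQ = 250 / 327
RQ = 0.7645


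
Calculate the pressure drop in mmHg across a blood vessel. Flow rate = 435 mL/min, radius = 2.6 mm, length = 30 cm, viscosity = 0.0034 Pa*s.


dP = 8*mu*L*Q / (pi*r^4)
Q = 435 mL/min = 7.25e-06 m^3/s
dP = 412.083 Pa = 412.083 / 133.322 mmHg = 3.091 mmHg


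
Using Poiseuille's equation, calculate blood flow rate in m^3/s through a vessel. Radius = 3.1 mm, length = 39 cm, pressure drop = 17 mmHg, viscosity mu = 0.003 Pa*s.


Q = pi*r^4*dP / (8*mu*L)
r = 0.0031 m, L = 0.39 m
dP = 17 mmHg = 2266.474 Pa
Q = 7.0254e-05 m^3/s


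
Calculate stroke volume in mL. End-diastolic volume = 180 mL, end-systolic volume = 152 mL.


SV = EDV - ESV
SV = 180 - 152
SV = 28 mL


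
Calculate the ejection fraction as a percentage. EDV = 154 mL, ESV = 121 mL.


SV = EDV - ESV = 154 - 121 = 33 mL
EF = SV/EDV * 100 = 33/154 * 100
EF = 21.43%


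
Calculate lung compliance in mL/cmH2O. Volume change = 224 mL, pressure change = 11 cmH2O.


C = dV / dP
C = 224 / 11
C = 20.36 mL/cmH2O


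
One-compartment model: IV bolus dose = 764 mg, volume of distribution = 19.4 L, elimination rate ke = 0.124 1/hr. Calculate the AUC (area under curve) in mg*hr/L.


C0 = Dose/Vd = 764/19.4 = 39.3814 mg/L
AUC = C0/ke = 39.3814/0.124
AUC = 317.6 mg*hr/L


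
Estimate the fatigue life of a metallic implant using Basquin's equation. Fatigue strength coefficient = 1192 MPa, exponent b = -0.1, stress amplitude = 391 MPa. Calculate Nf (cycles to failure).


sigma_a = sigma_f' * (2Nf)^b
2Nf = (sigma_a/sigma_f')^(1/b)
2Nf = (391/1192)^(1/-0.1)
2Nf = 69341.779
Nf = 3.467e+04


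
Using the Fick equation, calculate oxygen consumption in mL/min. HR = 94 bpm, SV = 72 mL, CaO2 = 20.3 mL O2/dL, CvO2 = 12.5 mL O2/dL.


CO = HR*SV = 94*72/1000 = 6.768 L/min
a-v O2 diff = 20.3 - 12.5 = 7.8 mL/dL
VO2 = CO * (CaO2-CvO2) * 10 dL/L
VO2 = 6.768 * 7.8 * 10
VO2 = 527.9 mL/min


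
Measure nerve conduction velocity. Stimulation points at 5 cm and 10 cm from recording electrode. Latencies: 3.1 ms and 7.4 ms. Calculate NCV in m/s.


Distance = (10 - 5) / 100 = 0.05 m
dt = (7.4 - 3.1) / 1000 = 0.0043 s
NCV = dist / dt = 11.63 m/s


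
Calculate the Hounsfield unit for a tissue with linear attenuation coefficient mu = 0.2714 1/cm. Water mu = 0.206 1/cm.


HU = ((mu_tissue - mu_water) / mu_water) * 1000
HU = ((0.2714 - 0.206) / 0.206) * 1000
HU = 317.5


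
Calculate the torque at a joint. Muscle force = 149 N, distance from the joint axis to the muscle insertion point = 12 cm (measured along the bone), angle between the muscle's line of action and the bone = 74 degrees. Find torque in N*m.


Torque = F * d * sin(theta)   (moment arm = d*sin(theta))
d = 12 cm = 0.12 m
Torque = 149 * 0.12 * sin(74)
Torque = 17.19 N*m


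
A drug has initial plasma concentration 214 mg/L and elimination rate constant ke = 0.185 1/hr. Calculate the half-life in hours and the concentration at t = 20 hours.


t_half = ln(2) / ke = 0.693147 / 0.185 = 3.747 hr
C(t) = C0 * exp(-ke*t) = 214 * exp(-0.185*20)
C(20) = 5.291 mg/L


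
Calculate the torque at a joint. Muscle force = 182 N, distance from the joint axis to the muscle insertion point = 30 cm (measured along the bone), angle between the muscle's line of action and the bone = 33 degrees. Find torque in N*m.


Torque = F * d * sin(theta)   (moment arm = d*sin(theta))
d = 30 cm = 0.3 m
Torque = 182 * 0.3 * sin(33)
Torque = 29.74 N*m


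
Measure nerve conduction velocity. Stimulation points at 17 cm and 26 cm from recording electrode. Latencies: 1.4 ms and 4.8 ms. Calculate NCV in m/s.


Distance = (26 - 17) / 100 = 0.09 m
dt = (4.8 - 1.4) / 1000 = 0.0034 s
NCV = dist / dt = 26.47 m/s


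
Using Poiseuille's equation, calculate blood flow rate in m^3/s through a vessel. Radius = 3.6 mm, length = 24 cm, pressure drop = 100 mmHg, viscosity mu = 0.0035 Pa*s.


Q = pi*r^4*dP / (8*mu*L)
r = 0.0036 m, L = 0.24 m
dP = 100 mmHg = 13332.2 Pa
Q = 0.001047 m^3/s


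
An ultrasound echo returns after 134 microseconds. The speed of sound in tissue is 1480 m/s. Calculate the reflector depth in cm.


depth = c * t / 2
t = 134 us = 1.3400e-04 s
depth = 1480 * 1.3400e-04 / 2
depth = 0.09916 m = 9.916 cm


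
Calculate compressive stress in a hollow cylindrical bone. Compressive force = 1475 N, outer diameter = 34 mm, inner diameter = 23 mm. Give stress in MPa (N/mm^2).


A = pi*(r_o^2 - r_i^2)
r_o = 17 mm, r_i = 11.5 mm
A = 492.445 mm^2
sigma = F/A = 1475 / 492.445
sigma = 2.995 MPa


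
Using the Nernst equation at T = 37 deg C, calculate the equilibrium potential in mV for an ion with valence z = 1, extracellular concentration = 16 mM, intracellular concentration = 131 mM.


E = (RT/(zF)) * ln(C_out/C_in)
T = 37 + 273.15 = 310.15 K
E = (8.314 * 310.15 / (1 * 96485)) * ln(16/131)
E = -56.19 mV


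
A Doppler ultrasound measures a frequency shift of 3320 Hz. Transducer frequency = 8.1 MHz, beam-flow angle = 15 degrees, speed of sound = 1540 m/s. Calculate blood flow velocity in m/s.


v = fd * c / (2 * f0 * cos(theta))
v = 3320 * 1540 / (2 * 8.1000e+06 * cos(15))
v = 0.3267 m/s


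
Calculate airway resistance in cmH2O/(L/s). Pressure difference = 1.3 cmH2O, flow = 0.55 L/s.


R = dP / flow
R = 1.3 / 0.55
R = 2.364 cmH2O/(L/s)


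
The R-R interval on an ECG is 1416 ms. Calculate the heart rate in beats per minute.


HR = 60 / RR_interval(s)
RR = 1416 ms = 1.416 s
HR = 60 / 1.416 = 42.37 bpm


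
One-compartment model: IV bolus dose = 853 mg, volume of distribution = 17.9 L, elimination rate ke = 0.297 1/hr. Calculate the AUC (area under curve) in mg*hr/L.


C0 = Dose/Vd = 853/17.9 = 47.6536 mg/L
AUC = C0/ke = 47.6536/0.297
AUC = 160.4 mg*hr/L


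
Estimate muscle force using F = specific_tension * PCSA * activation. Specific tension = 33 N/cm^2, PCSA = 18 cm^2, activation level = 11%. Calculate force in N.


F = sigma * PCSA * activation
F = 33 * 18 * 0.11
F = 65.34 N


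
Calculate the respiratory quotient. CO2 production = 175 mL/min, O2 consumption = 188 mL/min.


RQ = VCO2 / VO2
RQ = 175 / 188
RQ = 0.9309


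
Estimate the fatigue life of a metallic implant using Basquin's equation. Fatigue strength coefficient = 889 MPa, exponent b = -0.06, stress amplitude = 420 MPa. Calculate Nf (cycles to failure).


sigma_a = sigma_f' * (2Nf)^b
2Nf = (sigma_a/sigma_f')^(1/b)
2Nf = (420/889)^(1/-0.06)
2Nf = 267633.93
Nf = 1.338e+05


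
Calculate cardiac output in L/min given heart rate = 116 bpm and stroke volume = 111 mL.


CO = HR * SV
CO = 116 * 111 / 1000
CO = 12.88 L/min


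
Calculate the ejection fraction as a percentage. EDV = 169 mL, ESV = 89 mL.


SV = EDV - ESV = 169 - 89 = 80 mL
EF = SV/EDV * 100 = 80/169 * 100
EF = 47.34%


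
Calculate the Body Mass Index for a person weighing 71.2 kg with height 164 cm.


BMI = weight / height^2
height = 164 cm = 1.64 m
BMI = 71.2 / 1.64^2
BMI = 26.47 kg/m^2


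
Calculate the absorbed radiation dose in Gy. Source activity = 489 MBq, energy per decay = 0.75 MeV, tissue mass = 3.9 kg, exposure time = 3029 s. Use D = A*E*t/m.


A = 489 MBq = 4.8900e+08 Bq
E = 0.75 MeV = 1.2015e-13 J
D = A*E*t/m = 4.8900e+08*1.2015e-13*3029/3.9
D = 0.04563 Gy


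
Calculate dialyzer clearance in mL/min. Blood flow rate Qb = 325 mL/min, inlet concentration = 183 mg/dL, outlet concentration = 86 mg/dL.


K = Qb * (Cb_in - Cb_out) / Cb_in
K = 325 * (183 - 86) / 183
K = 172.3 mL/min


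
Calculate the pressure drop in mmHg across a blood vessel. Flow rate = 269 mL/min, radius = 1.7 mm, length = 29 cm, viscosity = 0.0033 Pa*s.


dP = 8*mu*L*Q / (pi*r^4)
Q = 269 mL/min = 4.48333e-06 m^3/s
dP = 1308.15 Pa = 1308.15 / 133.322 mmHg = 9.812 mmHg


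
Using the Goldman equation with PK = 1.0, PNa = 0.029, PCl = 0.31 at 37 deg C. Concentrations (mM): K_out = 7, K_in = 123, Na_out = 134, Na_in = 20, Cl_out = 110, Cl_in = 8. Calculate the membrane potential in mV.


Vm = (RT/F)*ln((PK*Ko + PNa*Nao + PCl*Cli)/(PK*Ki + PNa*Nai + PCl*Clo))
Numer = 13.366, Denom = 157.68
Vm = -65.95 mV


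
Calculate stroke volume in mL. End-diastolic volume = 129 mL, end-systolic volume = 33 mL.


SV = EDV - ESV
SV = 129 - 33
SV = 96 mL


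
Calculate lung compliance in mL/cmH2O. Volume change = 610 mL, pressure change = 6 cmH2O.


C = dV / dP
C = 610 / 6
C = 101.7 mL/cmH2O


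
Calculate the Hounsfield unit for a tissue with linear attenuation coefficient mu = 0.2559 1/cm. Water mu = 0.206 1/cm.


HU = ((mu_tissue - mu_water) / mu_water) * 1000
HU = ((0.2559 - 0.206) / 0.206) * 1000
HU = 242.2


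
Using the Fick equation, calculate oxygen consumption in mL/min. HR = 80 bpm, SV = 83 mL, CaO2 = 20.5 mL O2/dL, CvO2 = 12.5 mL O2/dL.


CO = HR*SV = 80*83/1000 = 6.64 L/min
a-v O2 diff = 20.5 - 12.5 = 8 mL/dL
VO2 = CO * (CaO2-CvO2) * 10 dL/L
VO2 = 6.64 * 8 * 10
VO2 = 531.2 mL/min


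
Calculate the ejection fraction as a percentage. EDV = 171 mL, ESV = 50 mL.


SV = EDV - ESV = 171 - 50 = 121 mL
EF = SV/EDV * 100 = 121/171 * 100
EF = 70.76%


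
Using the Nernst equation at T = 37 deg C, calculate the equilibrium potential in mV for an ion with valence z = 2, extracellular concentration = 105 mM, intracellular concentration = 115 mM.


E = (RT/(zF)) * ln(C_out/C_in)
T = 37 + 273.15 = 310.15 K
E = (8.314 * 310.15 / (2 * 96485)) * ln(105/115)
E = -1.216 mV


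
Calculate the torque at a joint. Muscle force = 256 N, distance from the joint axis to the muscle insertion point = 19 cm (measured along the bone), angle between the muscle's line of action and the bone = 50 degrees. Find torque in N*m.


Torque = F * d * sin(theta)   (moment arm = d*sin(theta))
d = 19 cm = 0.19 m
Torque = 256 * 0.19 * sin(50)
Torque = 37.26 N*m


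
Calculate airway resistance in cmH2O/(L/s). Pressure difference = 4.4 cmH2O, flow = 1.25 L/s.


R = dP / flow
R = 4.4 / 1.25
R = 3.52 cmH2O/(L/s)


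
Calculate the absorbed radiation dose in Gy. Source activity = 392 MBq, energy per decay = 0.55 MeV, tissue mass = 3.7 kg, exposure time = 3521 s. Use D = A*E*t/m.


A = 392 MBq = 3.9200e+08 Bq
E = 0.55 MeV = 8.811e-14 J
D = A*E*t/m = 3.9200e+08*8.811e-14*3521/3.7
D = 0.03287 Gy


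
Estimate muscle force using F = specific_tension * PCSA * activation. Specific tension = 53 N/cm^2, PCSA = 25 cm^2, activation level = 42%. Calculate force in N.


F = sigma * PCSA * activation
F = 53 * 25 * 0.42
F = 556.5 N


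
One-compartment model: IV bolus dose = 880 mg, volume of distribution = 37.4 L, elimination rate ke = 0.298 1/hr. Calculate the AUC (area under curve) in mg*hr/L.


C0 = Dose/Vd = 880/37.4 = 23.5294 mg/L
AUC = C0/ke = 23.5294/0.298
AUC = 78.96 mg*hr/L


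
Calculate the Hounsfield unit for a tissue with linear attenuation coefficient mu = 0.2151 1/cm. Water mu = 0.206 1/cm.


HU = ((mu_tissue - mu_water) / mu_water) * 1000
HU = ((0.2151 - 0.206) / 0.206) * 1000
HU = 44.17


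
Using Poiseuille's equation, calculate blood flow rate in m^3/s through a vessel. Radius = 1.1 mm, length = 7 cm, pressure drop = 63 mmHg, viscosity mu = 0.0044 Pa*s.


Q = pi*r^4*dP / (8*mu*L)
r = 0.0011 m, L = 0.07 m
dP = 63 mmHg = 8399.286 Pa
Q = 1.5679e-05 m^3/s


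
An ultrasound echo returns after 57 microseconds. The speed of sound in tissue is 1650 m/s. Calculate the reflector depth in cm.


depth = c * t / 2
t = 57 us = 5.7000e-05 s
depth = 1650 * 5.7000e-05 / 2
depth = 0.047025 m = 4.7025 cm


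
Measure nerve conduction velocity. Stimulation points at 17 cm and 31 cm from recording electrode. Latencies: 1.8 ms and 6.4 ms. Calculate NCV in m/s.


Distance = (31 - 17) / 100 = 0.14 m
dt = (6.4 - 1.8) / 1000 = 0.0046 s
NCV = dist / dt = 30.43 m/s


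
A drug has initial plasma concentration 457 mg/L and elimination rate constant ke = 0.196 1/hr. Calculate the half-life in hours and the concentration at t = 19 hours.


t_half = ln(2) / ke = 0.693147 / 0.196 = 3.536 hr
C(t) = C0 * exp(-ke*t) = 457 * exp(-0.196*19)
C(19) = 11.03 mg/L


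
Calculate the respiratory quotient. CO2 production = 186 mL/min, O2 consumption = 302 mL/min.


RQ = VCO2 / VO2
RQ = 186 / 302
RQ = 0.6159


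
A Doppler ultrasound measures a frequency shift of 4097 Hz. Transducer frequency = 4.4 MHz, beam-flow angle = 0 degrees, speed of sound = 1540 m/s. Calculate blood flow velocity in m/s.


v = fd * c / (2 * f0 * cos(theta))
v = 4097 * 1540 / (2 * 4.4000e+06 * cos(0))
v = 0.717 m/s


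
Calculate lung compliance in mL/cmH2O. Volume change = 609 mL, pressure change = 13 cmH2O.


C = dV / dP
C = 609 / 13
C = 46.85 mL/cmH2O


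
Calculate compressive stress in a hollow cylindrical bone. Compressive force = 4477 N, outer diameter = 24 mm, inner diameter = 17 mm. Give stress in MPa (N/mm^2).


A = pi*(r_o^2 - r_i^2)
r_o = 12 mm, r_i = 8.5 mm
A = 225.409 mm^2
sigma = F/A = 4477 / 225.409
sigma = 19.86 MPa


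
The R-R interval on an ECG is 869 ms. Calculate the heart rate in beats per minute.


HR = 60 / RR_interval(s)
RR = 869 ms = 0.869 s
HR = 60 / 0.869 = 69.04 bpm


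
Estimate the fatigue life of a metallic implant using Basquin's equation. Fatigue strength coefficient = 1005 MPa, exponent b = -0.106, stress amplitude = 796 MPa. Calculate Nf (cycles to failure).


sigma_a = sigma_f' * (2Nf)^b
2Nf = (sigma_a/sigma_f')^(1/b)
2Nf = (796/1005)^(1/-0.106)
2Nf = 9.0202157
Nf = 4.51


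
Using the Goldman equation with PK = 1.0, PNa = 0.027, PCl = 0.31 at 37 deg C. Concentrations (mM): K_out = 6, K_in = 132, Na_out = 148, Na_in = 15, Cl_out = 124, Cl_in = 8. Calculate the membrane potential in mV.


Vm = (RT/F)*ln((PK*Ko + PNa*Nao + PCl*Cli)/(PK*Ki + PNa*Nai + PCl*Clo))
Numer = 12.476, Denom = 170.845
Vm = -69.94 mV


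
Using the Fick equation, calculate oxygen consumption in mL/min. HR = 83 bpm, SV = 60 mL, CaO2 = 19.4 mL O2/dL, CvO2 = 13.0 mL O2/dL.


CO = HR*SV = 83*60/1000 = 4.98 L/min
a-v O2 diff = 19.4 - 13.0 = 6.4 mL/dL
VO2 = CO * (CaO2-CvO2) * 10 dL/L
VO2 = 4.98 * 6.4 * 10
VO2 = 318.7 mL/min


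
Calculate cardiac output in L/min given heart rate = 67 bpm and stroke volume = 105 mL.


CO = HR * SV
CO = 67 * 105 / 1000
CO = 7.035 L/min


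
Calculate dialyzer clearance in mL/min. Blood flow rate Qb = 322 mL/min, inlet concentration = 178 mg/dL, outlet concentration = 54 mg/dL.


K = Qb * (Cb_in - Cb_out) / Cb_in
K = 322 * (178 - 54) / 178
K = 224.3 mL/min


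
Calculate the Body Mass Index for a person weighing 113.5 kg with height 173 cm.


BMI = weight / height^2
height = 173 cm = 1.73 m
BMI = 113.5 / 1.73^2
BMI = 37.92 kg/m^2


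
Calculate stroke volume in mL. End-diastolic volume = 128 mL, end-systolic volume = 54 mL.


SV = EDV - ESV
SV = 128 - 54
SV = 74 mL


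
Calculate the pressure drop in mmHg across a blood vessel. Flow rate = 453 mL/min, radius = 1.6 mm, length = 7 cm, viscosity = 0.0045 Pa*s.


dP = 8*mu*L*Q / (pi*r^4)
Q = 453 mL/min = 7.55e-06 m^3/s
dP = 924.097 Pa = 924.097 / 133.322 mmHg = 6.931 mmHg


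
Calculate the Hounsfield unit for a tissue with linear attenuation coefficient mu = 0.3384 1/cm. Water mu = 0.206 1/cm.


HU = ((mu_tissue - mu_water) / mu_water) * 1000
HU = ((0.3384 - 0.206) / 0.206) * 1000
HU = 642.7


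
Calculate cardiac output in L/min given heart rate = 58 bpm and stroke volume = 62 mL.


CO = HR * SV
CO = 58 * 62 / 1000
CO = 3.596 L/min


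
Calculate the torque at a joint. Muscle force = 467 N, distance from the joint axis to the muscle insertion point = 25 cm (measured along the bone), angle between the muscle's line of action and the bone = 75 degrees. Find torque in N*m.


Torque = F * d * sin(theta)   (moment arm = d*sin(theta))
d = 25 cm = 0.25 m
Torque = 467 * 0.25 * sin(75)
Torque = 112.8 N*m


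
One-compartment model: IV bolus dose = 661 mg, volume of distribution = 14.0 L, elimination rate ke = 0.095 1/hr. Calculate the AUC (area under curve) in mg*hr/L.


C0 = Dose/Vd = 661/14.0 = 47.2143 mg/L
AUC = C0/ke = 47.2143/0.095
AUC = 497 mg*hr/L


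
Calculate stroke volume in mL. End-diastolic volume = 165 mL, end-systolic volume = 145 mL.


SV = EDV - ESV
SV = 165 - 145
SV = 20 mL


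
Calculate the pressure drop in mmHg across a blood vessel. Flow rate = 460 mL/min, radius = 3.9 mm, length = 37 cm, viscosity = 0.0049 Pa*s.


dP = 8*mu*L*Q / (pi*r^4)
Q = 460 mL/min = 7.66667e-06 m^3/s
dP = 152.998 Pa = 152.998 / 133.322 mmHg = 1.148 mmHg


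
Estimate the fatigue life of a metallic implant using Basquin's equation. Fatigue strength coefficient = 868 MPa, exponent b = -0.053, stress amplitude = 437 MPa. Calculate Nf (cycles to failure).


sigma_a = sigma_f' * (2Nf)^b
2Nf = (sigma_a/sigma_f')^(1/b)
2Nf = (437/868)^(1/-0.053)
2Nf = 420110.88
Nf = 2.101e+05


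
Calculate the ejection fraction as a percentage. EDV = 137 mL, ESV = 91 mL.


SV = EDV - ESV = 137 - 91 = 46 mL
EF = SV/EDV * 100 = 46/137 * 100
EF = 33.58%


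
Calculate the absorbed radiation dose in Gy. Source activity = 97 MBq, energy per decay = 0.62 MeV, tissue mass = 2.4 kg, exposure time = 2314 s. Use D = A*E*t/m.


A = 97 MBq = 9.7000e+07 Bq
E = 0.62 MeV = 9.9324e-14 J
D = A*E*t/m = 9.7000e+07*9.9324e-14*2314/2.4
D = 0.009289 Gy


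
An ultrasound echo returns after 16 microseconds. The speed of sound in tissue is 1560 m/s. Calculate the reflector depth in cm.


depth = c * t / 2
t = 16 us = 1.6000e-05 s
depth = 1560 * 1.6000e-05 / 2
depth = 0.01248 m = 1.248 cm


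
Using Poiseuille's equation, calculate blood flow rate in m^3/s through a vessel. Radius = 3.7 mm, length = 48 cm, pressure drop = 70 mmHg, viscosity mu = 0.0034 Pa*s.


Q = pi*r^4*dP / (8*mu*L)
r = 0.0037 m, L = 0.48 m
dP = 70 mmHg = 9332.54 Pa
Q = 4.2087e-04 m^3/s


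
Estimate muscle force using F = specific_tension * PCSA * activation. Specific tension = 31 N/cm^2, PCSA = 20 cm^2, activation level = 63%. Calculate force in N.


F = sigma * PCSA * activation
F = 31 * 20 * 0.63
F = 390.6 N


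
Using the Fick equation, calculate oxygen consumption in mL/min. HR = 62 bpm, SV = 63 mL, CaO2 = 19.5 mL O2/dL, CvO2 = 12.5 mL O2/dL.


CO = HR*SV = 62*63/1000 = 3.906 L/min
a-v O2 diff = 19.5 - 12.5 = 7 mL/dL
VO2 = CO * (CaO2-CvO2) * 10 dL/L
VO2 = 3.906 * 7 * 10
VO2 = 273.4 mL/min


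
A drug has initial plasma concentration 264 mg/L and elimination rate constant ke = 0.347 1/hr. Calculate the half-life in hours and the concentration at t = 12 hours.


t_half = ln(2) / ke = 0.693147 / 0.347 = 1.998 hr
C(t) = C0 * exp(-ke*t) = 264 * exp(-0.347*12)
C(12) = 4.104 mg/L


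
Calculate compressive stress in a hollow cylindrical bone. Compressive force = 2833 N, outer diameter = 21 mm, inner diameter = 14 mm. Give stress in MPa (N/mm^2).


A = pi*(r_o^2 - r_i^2)
r_o = 10.5 mm, r_i = 7 mm
A = 192.423 mm^2
sigma = F/A = 2833 / 192.423
sigma = 14.72 MPa


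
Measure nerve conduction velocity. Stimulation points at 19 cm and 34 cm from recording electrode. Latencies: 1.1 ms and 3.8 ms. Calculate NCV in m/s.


Distance = (34 - 19) / 100 = 0.15 m
dt = (3.8 - 1.1) / 1000 = 0.0027 s
NCV = dist / dt = 55.56 m/s


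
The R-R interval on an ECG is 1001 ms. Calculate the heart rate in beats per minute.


HR = 60 / RR_interval(s)
RR = 1001 ms = 1.001 s
HR = 60 / 1.001 = 59.94 bpm


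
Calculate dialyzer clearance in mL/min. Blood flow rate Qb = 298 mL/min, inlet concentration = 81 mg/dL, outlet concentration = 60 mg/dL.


K = Qb * (Cb_in - Cb_out) / Cb_in
K = 298 * (81 - 60) / 81
K = 77.26 mL/min


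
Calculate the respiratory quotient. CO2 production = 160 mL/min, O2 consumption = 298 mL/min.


RQ = VCO2 / VO2
RQ = 160 / 298
RQ = 0.5369


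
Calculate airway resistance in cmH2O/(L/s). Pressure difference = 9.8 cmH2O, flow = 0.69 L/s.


R = dP / flow
R = 9.8 / 0.69
R = 14.2 cmH2O/(L/s)


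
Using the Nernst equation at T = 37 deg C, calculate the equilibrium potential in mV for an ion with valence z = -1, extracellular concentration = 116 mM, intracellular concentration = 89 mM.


E = (RT/(zF)) * ln(C_out/C_in)
T = 37 + 273.15 = 310.15 K
E = (8.314 * 310.15 / (-1 * 96485)) * ln(116/89)
E = -7.081 mV


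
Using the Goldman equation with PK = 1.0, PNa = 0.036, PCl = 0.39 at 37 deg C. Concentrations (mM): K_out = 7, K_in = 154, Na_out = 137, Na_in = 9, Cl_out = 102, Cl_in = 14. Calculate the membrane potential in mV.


Vm = (RT/F)*ln((PK*Ko + PNa*Nao + PCl*Cli)/(PK*Ki + PNa*Nai + PCl*Clo))
Numer = 17.392, Denom = 194.104
Vm = -64.47 mV


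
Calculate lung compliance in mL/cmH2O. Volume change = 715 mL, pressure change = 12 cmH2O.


C = dV / dP
C = 715 / 12
C = 59.58 mL/cmH2O


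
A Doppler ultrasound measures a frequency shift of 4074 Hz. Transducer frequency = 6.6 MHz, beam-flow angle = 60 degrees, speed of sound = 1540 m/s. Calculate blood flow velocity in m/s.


v = fd * c / (2 * f0 * cos(theta))
v = 4074 * 1540 / (2 * 6.6000e+06 * cos(60))
v = 0.9506 m/s


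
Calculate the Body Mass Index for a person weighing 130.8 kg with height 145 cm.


BMI = weight / height^2
height = 145 cm = 1.45 m
BMI = 130.8 / 1.45^2
BMI = 62.21 kg/m^2


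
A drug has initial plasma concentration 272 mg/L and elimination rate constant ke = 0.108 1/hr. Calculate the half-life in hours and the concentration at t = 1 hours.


t_half = ln(2) / ke = 0.693147 / 0.108 = 6.418 hr
C(t) = C0 * exp(-ke*t) = 272 * exp(-0.108*1)
C(1) = 244.2 mg/L


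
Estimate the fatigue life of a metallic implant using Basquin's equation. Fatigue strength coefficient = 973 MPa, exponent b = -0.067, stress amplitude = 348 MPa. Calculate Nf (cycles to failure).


sigma_a = sigma_f' * (2Nf)^b
2Nf = (sigma_a/sigma_f')^(1/b)
2Nf = (348/973)^(1/-0.067)
2Nf = 4620410.3
Nf = 2.3102e+06


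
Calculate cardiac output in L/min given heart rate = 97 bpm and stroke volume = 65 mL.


CO = HR * SV
CO = 97 * 65 / 1000
CO = 6.305 L/min


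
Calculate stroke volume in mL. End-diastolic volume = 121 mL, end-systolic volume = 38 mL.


SV = EDV - ESV
SV = 121 - 38
SV = 83 mL


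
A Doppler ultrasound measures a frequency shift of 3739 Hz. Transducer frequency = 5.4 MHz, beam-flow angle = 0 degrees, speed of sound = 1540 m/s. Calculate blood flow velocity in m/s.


v = fd * c / (2 * f0 * cos(theta))
v = 3739 * 1540 / (2 * 5.4000e+06 * cos(0))
v = 0.5332 m/s


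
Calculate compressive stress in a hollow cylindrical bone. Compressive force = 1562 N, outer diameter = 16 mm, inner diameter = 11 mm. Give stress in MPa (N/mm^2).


A = pi*(r_o^2 - r_i^2)
r_o = 8 mm, r_i = 5.5 mm
A = 106.029 mm^2
sigma = F/A = 1562 / 106.029
sigma = 14.73 MPa


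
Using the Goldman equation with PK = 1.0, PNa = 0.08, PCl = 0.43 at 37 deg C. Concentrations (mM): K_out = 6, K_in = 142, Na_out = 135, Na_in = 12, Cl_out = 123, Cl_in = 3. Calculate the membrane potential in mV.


Vm = (RT/F)*ln((PK*Ko + PNa*Nao + PCl*Cli)/(PK*Ki + PNa*Nai + PCl*Clo))
Numer = 18.09, Denom = 195.85
Vm = -63.66 mV


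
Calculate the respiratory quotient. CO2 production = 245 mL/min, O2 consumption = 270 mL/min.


RQ = VCO2 / VO2
RQ = 245 / 270
RQ = 0.9074


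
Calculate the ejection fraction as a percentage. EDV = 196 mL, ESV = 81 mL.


SV = EDV - ESV = 196 - 81 = 115 mL
EF = SV/EDV * 100 = 115/196 * 100
EF = 58.67%


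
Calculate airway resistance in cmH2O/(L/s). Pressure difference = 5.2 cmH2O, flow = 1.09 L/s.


R = dP / flow
R = 5.2 / 1.09
R = 4.771 cmH2O/(L/s)


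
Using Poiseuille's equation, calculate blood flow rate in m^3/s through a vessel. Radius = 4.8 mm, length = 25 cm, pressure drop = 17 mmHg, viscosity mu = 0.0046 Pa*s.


Q = pi*r^4*dP / (8*mu*L)
r = 0.0048 m, L = 0.25 m
dP = 17 mmHg = 2266.474 Pa
Q = 4.1084e-04 m^3/s


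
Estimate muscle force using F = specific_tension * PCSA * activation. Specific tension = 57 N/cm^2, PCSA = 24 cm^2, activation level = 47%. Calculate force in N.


F = sigma * PCSA * activation
F = 57 * 24 * 0.47
F = 643 N


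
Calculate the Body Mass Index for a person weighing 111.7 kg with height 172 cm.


BMI = weight / height^2
height = 172 cm = 1.72 m
BMI = 111.7 / 1.72^2
BMI = 37.76 kg/m^2


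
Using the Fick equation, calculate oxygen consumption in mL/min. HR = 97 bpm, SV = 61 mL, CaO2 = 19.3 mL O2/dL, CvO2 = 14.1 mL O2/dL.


CO = HR*SV = 97*61/1000 = 5.917 L/min
a-v O2 diff = 19.3 - 14.1 = 5.2 mL/dL
VO2 = CO * (CaO2-CvO2) * 10 dL/L
VO2 = 5.917 * 5.2 * 10
VO2 = 307.7 mL/min


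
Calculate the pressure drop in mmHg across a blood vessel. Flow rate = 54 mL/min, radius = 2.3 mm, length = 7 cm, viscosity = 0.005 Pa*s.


dP = 8*mu*L*Q / (pi*r^4)
Q = 54 mL/min = 9e-07 m^3/s
dP = 28.6642 Pa = 28.6642 / 133.322 mmHg = 0.215 mmHg


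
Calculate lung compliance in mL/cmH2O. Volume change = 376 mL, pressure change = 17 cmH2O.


C = dV / dP
C = 376 / 17
C = 22.12 mL/cmH2O


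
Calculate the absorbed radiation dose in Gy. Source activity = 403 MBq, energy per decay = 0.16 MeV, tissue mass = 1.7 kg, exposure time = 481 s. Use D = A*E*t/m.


A = 403 MBq = 4.0300e+08 Bq
E = 0.16 MeV = 2.5632e-14 J
D = A*E*t/m = 4.0300e+08*2.5632e-14*481/1.7
D = 0.002923 Gy


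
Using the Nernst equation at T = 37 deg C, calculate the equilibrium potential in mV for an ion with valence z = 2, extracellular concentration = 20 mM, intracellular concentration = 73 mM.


E = (RT/(zF)) * ln(C_out/C_in)
T = 37 + 273.15 = 310.15 K
E = (8.314 * 310.15 / (2 * 96485)) * ln(20/73)
E = -17.3 mV


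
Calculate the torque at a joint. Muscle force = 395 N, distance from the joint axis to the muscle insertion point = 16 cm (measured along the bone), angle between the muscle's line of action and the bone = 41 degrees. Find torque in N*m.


Torque = F * d * sin(theta)   (moment arm = d*sin(theta))
d = 16 cm = 0.16 m
Torque = 395 * 0.16 * sin(41)
Torque = 41.46 N*m


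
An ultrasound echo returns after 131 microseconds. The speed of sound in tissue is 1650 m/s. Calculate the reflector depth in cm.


depth = c * t / 2
t = 131 us = 1.3100e-04 s
depth = 1650 * 1.3100e-04 / 2
depth = 0.108075 m = 10.8075 cm


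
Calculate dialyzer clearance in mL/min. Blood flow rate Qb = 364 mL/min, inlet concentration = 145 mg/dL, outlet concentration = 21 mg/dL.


K = Qb * (Cb_in - Cb_out) / Cb_in
K = 364 * (145 - 21) / 145
K = 311.3 mL/min


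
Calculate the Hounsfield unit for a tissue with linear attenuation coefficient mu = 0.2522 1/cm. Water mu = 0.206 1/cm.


HU = ((mu_tissue - mu_water) / mu_water) * 1000
HU = ((0.2522 - 0.206) / 0.206) * 1000
HU = 224.3


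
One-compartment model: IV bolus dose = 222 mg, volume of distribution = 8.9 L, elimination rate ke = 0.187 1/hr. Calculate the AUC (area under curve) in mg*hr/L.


C0 = Dose/Vd = 222/8.9 = 24.9438 mg/L
AUC = C0/ke = 24.9438/0.187
AUC = 133.4 mg*hr/L


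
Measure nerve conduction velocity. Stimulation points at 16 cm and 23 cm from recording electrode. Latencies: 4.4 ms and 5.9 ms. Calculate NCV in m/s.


Distance = (23 - 16) / 100 = 0.07 m
dt = (5.9 - 4.4) / 1000 = 0.0015 s
NCV = dist / dt = 46.67 m/s


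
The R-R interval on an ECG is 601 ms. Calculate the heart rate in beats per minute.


HR = 60 / RR_interval(s)
RR = 601 ms = 0.601 s
HR = 60 / 0.601 = 99.83 bpm


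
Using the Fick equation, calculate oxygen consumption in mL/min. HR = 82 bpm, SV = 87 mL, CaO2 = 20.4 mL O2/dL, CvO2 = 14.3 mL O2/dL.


CO = HR*SV = 82*87/1000 = 7.134 L/min
a-v O2 diff = 20.4 - 14.3 = 6.1 mL/dL
VO2 = CO * (CaO2-CvO2) * 10 dL/L
VO2 = 7.134 * 6.1 * 10
VO2 = 435.2 mL/min


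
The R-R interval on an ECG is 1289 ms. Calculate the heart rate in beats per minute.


HR = 60 / RR_interval(s)
RR = 1289 ms = 1.289 s
HR = 60 / 1.289 = 46.55 bpm


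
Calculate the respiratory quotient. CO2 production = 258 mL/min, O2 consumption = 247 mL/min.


RQ = VCO2 / VO2
RQ = 258 / 247
RQ = 1.045


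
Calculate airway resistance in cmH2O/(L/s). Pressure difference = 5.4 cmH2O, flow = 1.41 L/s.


R = dP / flow
R = 5.4 / 1.41
R = 3.83 cmH2O/(L/s)


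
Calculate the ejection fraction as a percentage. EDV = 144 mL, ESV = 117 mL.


SV = EDV - ESV = 144 - 117 = 27 mL
EF = SV/EDV * 100 = 27/144 * 100
EF = 18.75%


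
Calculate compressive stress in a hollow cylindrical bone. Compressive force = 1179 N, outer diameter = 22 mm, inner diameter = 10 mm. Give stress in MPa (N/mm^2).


A = pi*(r_o^2 - r_i^2)
r_o = 11 mm, r_i = 5 mm
A = 301.593 mm^2
sigma = F/A = 1179 / 301.593
sigma = 3.909 MPa


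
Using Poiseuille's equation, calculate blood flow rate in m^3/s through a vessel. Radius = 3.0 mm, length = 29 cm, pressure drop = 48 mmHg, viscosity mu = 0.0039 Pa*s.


Q = pi*r^4*dP / (8*mu*L)
r = 0.003 m, L = 0.29 m
dP = 48 mmHg = 6399.456 Pa
Q = 1.7998e-04 m^3/s


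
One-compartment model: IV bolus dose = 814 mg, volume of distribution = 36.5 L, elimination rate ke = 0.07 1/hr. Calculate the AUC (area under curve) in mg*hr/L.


C0 = Dose/Vd = 814/36.5 = 22.3014 mg/L
AUC = C0/ke = 22.3014/0.07
AUC = 318.6 mg*hr/L


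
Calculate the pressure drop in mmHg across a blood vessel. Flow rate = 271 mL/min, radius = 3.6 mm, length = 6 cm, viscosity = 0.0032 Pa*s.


dP = 8*mu*L*Q / (pi*r^4)
Q = 271 mL/min = 4.51667e-06 m^3/s
dP = 13.1477 Pa = 13.1477 / 133.322 mmHg = 0.09862 mmHg


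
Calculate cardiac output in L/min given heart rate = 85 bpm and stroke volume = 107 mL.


CO = HR * SV
CO = 85 * 107 / 1000
CO = 9.095 L/min


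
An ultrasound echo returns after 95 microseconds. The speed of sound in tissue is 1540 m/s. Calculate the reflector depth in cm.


depth = c * t / 2
t = 95 us = 9.5000e-05 s
depth = 1540 * 9.5000e-05 / 2
depth = 0.07315 m = 7.315 cm


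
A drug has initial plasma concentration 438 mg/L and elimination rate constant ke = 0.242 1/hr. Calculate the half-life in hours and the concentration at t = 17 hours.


t_half = ln(2) / ke = 0.693147 / 0.242 = 2.864 hr
C(t) = C0 * exp(-ke*t) = 438 * exp(-0.242*17)
C(17) = 7.158 mg/L
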